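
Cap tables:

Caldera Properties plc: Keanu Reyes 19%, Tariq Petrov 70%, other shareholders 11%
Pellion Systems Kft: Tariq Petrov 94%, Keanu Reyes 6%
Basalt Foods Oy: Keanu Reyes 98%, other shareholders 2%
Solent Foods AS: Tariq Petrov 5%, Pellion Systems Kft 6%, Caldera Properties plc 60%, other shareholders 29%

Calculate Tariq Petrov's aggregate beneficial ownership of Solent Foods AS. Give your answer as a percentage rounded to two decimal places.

52.64%

Tariq reaches Solent along 3 paths.
Direct stake: 5% = 5%.
Via Pellion: 94% × 6% = 5.64%.
Via Caldera: 70% × 60% = 42%.
Total: 5% + 5.64% + 42% = 52.64%.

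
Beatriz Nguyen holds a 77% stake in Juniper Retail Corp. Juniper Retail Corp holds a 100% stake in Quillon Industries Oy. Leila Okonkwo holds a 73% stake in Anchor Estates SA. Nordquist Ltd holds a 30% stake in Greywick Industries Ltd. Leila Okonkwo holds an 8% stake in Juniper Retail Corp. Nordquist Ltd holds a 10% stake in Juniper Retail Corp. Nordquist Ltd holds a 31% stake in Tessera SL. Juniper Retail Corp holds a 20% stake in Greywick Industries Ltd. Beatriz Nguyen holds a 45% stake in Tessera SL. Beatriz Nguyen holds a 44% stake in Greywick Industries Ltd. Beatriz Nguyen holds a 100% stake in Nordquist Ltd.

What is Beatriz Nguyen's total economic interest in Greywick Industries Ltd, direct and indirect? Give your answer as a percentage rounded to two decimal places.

91.40%

Beatriz reaches Greywick along 4 paths.
Via Nordquist: 100% × 30% = 30%.
Via Nordquist → Juniper: 100% × 10% × 20% = 2%.
Via Juniper: 77% × 20% = 15.4%.
Direct stake: 44% = 44%.
Total: 30% + 2% + 15.4% + 44% = 91.4%.
Rounded: 91.40%.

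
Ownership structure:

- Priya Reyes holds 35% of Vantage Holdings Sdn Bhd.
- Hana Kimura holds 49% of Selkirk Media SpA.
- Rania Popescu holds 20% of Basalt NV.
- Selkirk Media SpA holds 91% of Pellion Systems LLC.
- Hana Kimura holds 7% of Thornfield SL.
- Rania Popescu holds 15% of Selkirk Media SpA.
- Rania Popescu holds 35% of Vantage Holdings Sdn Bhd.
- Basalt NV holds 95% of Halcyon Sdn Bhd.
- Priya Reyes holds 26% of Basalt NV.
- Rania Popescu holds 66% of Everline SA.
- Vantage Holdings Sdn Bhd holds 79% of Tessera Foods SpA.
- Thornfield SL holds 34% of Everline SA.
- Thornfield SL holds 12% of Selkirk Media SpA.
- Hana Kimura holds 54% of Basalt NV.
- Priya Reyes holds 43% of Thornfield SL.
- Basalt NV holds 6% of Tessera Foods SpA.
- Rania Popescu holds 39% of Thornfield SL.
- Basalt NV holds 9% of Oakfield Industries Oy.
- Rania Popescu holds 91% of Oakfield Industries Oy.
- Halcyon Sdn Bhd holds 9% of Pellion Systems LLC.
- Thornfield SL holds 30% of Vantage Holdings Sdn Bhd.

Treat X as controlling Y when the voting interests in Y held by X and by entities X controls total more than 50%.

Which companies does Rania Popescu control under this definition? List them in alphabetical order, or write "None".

Rania holds 91% of Oakfield, so Rania controls Oakfield.
Rania holds 66% of Everline, so Rania controls Everline.
No other company's threshold is met.

Everline SA, Oakfield Industries Oy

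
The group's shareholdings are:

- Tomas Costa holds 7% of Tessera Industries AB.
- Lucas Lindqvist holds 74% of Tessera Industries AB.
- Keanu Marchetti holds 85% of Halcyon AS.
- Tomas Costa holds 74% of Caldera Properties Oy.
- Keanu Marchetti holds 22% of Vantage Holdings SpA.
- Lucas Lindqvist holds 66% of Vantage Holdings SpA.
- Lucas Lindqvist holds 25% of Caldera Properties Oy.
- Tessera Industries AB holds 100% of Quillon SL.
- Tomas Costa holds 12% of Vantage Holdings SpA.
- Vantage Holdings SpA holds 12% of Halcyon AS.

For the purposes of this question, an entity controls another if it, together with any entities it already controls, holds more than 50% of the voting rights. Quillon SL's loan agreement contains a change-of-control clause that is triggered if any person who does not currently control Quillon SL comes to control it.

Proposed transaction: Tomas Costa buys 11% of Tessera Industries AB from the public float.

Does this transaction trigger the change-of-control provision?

The purchase changes only Tomas's holdings, so Tomas is the only person who could newly come to control Quillon.
Tomas holds 74% of Caldera, so Tomas controls Caldera.
Neither Tomas nor any entity Tomas controls holds any voting interest in Quillon.
So before the transaction, Tomas does not control Quillon.
After the purchase, Tomas's direct stake in Tessera rises to 7% + 11% = 18%.
Tomas's side now holds 18% of Tessera, not > 50%, so Tomas still does not control Tessera.
After the transaction, neither Tomas nor any entity Tomas controls holds a voting interest in Quillon, so Tomas still does not control it.
No new person acquires control, so the clause is not triggered.

No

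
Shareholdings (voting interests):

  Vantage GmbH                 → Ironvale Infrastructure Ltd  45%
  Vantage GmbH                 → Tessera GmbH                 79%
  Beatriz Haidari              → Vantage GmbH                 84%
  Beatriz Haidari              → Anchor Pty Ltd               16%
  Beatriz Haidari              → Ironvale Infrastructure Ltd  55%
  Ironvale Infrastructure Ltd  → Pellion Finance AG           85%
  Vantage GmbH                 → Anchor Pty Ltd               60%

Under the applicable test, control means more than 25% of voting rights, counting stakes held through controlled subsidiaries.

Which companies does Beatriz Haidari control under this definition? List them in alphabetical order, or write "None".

Beatriz holds 84% of Vantage, so Beatriz controls Vantage.
Beatriz and Vantage together hold 16% + 60% = 76% of Anchor, so Beatriz controls Anchor.
Vantage and Beatriz together hold 45% + 55% = 100% of Ironvale, so Beatriz controls Ironvale.
Ironvale holds 85% of Pellion, so Beatriz controls Pellion.
Vantage holds 79% of Tessera, so Beatriz controls Tessera.

Anchor Pty Ltd, Ironvale Infrastructure Ltd, Pellion Finance AG, Tessera GmbH, Vantage GmbH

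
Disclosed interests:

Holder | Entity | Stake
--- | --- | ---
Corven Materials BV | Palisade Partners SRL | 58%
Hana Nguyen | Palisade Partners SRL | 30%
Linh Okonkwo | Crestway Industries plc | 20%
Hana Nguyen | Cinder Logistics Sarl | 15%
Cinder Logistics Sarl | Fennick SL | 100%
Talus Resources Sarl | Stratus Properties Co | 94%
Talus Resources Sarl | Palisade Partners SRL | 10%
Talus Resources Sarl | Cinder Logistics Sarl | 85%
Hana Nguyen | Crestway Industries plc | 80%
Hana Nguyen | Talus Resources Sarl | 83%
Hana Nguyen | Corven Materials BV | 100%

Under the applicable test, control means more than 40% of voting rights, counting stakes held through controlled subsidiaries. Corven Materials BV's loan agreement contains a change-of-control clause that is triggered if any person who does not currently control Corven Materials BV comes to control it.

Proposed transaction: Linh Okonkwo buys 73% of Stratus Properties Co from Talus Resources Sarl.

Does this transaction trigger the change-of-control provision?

The purchase adds only to Linh's holdings (Talus's stake shrinks), so Linh is the only person who could newly come to control Corven.
Linh's largest direct stake is 20% in Crestway, which does not meet the threshold, so Linh controls no company.
Neither Linh nor any entity Linh controls holds any voting interest in Corven.
So before the transaction, Linh does not control Corven.
After the purchase, Linh holds 73% of Stratus directly, and Talus's stake falls to 21%.
Linh holds 73% of Stratus, so Linh controls Stratus.
After the transaction, neither Linh nor any entity Linh controls holds a voting interest in Corven, so Linh still does not control it.
No new person acquires control, so the clause is not triggered.

No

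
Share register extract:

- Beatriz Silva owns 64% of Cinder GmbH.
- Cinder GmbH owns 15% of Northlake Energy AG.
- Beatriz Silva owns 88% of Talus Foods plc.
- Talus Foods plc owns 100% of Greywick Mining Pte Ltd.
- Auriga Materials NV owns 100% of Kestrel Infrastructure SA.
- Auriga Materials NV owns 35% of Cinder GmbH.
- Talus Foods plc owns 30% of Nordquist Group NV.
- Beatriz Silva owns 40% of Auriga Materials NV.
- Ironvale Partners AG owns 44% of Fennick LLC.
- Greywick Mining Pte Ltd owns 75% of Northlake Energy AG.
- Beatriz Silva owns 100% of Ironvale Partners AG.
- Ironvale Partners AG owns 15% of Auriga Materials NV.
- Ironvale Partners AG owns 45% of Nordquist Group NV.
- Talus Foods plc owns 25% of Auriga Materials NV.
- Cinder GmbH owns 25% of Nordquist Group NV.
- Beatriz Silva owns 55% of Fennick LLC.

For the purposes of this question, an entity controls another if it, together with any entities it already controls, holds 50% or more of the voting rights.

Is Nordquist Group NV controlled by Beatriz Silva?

Beatriz holds 100% of Ironvale, so Beatriz controls Ironvale.
Beatriz holds 88% of Talus, so Beatriz controls Talus.
Ironvale and Beatriz and Talus together hold 15% + 40% + 25% = 80% of Auriga, so Beatriz controls Auriga.
Auriga and Beatriz together hold 35% + 64% = 99% of Cinder, so Beatriz controls Cinder.
Ironvale and Cinder and Talus together hold 45% + 25% + 30% = 100% of Nordquist, so Beatriz controls Nordquist.

Yes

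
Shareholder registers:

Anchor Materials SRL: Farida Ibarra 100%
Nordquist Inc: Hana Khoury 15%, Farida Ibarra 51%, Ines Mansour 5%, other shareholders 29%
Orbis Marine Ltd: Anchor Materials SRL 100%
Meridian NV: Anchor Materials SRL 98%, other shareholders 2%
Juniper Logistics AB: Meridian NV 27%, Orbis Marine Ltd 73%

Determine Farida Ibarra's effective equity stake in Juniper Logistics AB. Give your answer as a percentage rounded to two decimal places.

99.46%

Farida reaches Juniper along 2 paths.
Via Anchor → Meridian: 100% × 98% × 27% = 26.46%.
Via Anchor → Orbis: 100% × 100% × 73% = 73%.
Total: 26.46% + 73% = 99.46%.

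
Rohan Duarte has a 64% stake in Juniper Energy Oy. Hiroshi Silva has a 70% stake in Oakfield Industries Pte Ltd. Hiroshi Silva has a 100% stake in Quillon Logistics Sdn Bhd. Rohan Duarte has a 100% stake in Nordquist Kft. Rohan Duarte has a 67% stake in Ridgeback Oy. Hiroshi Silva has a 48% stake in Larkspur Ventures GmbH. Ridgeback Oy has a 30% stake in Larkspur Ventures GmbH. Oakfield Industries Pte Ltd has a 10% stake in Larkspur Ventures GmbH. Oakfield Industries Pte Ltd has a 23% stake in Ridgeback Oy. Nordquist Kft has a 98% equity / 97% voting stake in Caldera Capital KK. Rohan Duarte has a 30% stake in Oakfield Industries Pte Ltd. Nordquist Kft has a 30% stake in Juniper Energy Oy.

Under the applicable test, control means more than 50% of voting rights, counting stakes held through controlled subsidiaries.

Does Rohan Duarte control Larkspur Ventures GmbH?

Rohan holds 100% of Nordquist, so Rohan controls Nordquist.
Nordquist holds 97% of Caldera, so Rohan controls Caldera.
Rohan holds 67% of Ridgeback, so Rohan controls Ridgeback.
Nordquist and Rohan together hold 30% + 64% = 94% of Juniper, so Rohan controls Juniper.
In Larkspur, Rohan's side holds only 30%, not > 50%.
So Rohan does not control Larkspur.

No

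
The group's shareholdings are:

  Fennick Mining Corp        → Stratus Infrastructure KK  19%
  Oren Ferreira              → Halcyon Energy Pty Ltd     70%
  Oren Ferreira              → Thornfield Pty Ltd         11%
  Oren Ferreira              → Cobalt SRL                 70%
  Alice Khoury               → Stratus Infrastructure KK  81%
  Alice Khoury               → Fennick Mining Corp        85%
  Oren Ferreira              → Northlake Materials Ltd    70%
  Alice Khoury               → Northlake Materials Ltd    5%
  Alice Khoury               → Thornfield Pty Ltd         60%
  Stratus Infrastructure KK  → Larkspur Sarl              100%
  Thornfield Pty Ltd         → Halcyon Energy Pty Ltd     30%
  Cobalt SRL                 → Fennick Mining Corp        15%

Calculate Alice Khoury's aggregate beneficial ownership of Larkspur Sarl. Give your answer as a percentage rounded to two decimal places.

Alice reaches Larkspur along 2 paths.
Via Stratus: 81% × 100% = 81%.
Via Fennick → Stratus: 85% × 19% × 100% = 16.15%.
Total: 81% + 16.15% = 97.15%.

97.15%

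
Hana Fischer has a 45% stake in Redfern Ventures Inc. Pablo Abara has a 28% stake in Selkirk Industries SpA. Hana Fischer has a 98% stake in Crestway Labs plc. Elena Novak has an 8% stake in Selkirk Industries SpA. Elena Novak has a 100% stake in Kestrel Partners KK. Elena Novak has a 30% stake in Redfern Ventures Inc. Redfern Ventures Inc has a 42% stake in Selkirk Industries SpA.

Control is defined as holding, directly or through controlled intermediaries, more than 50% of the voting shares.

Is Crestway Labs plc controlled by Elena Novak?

Elena holds 100% of Kestrel, so Elena controls Kestrel.
Neither Elena nor any entity Elena controls holds any voting interest in Crestway.
So Elena does not control Crestway.

No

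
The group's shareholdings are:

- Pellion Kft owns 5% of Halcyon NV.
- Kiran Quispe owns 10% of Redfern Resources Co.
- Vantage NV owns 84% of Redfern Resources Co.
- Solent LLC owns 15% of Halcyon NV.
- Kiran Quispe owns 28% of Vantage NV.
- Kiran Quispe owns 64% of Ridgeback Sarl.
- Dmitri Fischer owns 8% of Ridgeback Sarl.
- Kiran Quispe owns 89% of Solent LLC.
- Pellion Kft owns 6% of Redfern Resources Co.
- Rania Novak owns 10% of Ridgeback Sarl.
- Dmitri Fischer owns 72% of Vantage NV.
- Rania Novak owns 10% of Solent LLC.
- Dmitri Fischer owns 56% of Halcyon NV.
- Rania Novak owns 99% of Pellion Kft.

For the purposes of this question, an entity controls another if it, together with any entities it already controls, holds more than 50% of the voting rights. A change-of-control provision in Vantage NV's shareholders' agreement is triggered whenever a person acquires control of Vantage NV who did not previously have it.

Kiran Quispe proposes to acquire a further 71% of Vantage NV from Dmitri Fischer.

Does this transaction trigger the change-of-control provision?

Yes

The purchase adds only to Kiran's holdings (Dmitri's stake shrinks), so Kiran is the only person who could newly come to control Vantage.
Kiran holds 89% of Solent, so Kiran controls Solent.
Kiran holds 64% of Ridgeback, so Kiran controls Ridgeback.
In Vantage, Kiran's side holds only 28%, not > 50%.
So before the transaction, Kiran does not control Vantage.
After the purchase, Kiran's direct stake in Vantage rises to 28% + 71% = 99%, and Dmitri's stake falls to 1%.
Kiran holds 99% of Vantage, so Kiran controls Vantage.
Kiran did not control Vantage before and does after, so the clause is triggered.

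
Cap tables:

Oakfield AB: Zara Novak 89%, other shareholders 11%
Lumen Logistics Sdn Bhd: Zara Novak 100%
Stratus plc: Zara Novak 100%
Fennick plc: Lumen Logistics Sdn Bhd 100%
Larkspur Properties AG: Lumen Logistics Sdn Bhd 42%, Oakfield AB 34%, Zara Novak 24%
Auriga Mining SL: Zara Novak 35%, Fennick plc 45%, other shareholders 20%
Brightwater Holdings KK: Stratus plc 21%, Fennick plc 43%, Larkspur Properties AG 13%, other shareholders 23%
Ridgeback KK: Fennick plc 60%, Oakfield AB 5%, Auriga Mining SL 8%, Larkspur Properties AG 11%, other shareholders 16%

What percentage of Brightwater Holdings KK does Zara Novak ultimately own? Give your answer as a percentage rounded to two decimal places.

Zara reaches Brightwater along 5 paths.
Via Stratus: 100% × 21% = 21%.
Via Lumen → Fennick: 100% × 100% × 43% = 43%.
Via Lumen → Larkspur: 100% × 42% × 13% = 5.46%.
Via Oakfield → Larkspur: 89% × 34% × 13% = 3.9338%.
Via Larkspur: 24% × 13% = 3.12%.
Total: 21% + 43% + 5.46% + 3.9338% + 3.12% = 76.5138%.
Rounded: 76.51%.

76.51%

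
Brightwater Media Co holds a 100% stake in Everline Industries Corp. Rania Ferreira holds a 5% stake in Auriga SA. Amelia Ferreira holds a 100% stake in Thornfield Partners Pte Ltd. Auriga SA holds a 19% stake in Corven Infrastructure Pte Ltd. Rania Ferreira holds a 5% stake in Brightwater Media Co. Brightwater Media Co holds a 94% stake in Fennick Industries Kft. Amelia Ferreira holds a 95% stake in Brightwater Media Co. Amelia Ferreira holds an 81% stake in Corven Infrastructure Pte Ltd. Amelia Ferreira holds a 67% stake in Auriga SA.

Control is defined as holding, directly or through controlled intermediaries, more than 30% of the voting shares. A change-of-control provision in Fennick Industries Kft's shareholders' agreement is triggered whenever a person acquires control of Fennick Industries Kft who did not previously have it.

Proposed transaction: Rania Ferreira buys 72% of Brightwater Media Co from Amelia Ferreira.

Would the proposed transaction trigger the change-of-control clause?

The purchase adds only to Rania's holdings (Amelia's stake shrinks), so Rania is the only person who could newly come to control Fennick.
Rania's largest direct stake is 5% in Auriga, which does not meet the threshold, so Rania controls no company.
Neither Rania nor any entity Rania controls holds any voting interest in Fennick.
So before the transaction, Rania does not control Fennick.
After the purchase, Rania's direct stake in Brightwater rises to 5% + 72% = 77%, and Amelia's stake falls to 23%.
Rania holds 77% of Brightwater, so Rania controls Brightwater.
Brightwater holds 94% of Fennick, so Rania controls Fennick.
Rania did not control Fennick before and does after, so the clause is triggered.

Yes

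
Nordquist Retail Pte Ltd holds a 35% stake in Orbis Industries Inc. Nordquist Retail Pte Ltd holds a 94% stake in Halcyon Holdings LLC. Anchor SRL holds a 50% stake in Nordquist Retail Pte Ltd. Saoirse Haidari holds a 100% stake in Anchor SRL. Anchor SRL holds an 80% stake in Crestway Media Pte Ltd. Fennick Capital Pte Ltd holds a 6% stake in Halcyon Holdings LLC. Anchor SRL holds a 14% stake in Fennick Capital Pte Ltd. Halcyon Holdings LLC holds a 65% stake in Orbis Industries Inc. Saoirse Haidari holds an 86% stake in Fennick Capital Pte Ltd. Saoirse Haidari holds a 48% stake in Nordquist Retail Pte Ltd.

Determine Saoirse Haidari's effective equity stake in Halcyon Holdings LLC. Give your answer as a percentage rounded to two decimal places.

98.12%

Saoirse reaches Halcyon along 4 paths.
Via Fennick: 86% × 6% = 5.16%.
Via Anchor → Fennick: 100% × 14% × 6% = 0.84%.
Via Anchor → Nordquist: 100% × 50% × 94% = 47%.
Via Nordquist: 48% × 94% = 45.12%.
Total: 5.16% + 0.84% + 47% + 45.12% = 98.12%.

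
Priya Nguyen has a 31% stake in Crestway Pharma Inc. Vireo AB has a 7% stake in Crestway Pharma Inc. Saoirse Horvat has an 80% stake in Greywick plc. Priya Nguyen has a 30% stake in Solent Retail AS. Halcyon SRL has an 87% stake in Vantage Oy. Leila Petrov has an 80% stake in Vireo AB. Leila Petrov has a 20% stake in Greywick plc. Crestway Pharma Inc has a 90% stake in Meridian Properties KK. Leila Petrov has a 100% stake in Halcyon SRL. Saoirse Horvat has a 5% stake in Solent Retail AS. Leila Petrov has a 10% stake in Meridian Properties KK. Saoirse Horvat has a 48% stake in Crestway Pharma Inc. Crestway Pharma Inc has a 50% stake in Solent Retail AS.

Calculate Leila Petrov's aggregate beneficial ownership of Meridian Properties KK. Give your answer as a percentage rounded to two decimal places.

Leila reaches Meridian along 2 paths.
Direct stake: 10% = 10%.
Via Vireo → Crestway: 80% × 7% × 90% = 5.04%.
Total: 10% + 5.04% = 15.04%.

15.04%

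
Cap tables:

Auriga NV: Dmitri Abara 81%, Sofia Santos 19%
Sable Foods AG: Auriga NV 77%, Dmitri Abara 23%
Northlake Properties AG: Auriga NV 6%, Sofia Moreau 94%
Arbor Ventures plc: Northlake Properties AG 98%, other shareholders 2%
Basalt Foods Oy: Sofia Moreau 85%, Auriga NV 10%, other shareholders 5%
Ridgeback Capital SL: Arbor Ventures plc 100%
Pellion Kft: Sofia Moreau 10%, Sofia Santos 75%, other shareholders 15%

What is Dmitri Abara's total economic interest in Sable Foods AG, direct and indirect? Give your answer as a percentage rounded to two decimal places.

85.37%

Dmitri reaches Sable along 2 paths.
Via Auriga: 81% × 77% = 62.37%.
Direct stake: 23% = 23%.
Total: 62.37% + 23% = 85.37%.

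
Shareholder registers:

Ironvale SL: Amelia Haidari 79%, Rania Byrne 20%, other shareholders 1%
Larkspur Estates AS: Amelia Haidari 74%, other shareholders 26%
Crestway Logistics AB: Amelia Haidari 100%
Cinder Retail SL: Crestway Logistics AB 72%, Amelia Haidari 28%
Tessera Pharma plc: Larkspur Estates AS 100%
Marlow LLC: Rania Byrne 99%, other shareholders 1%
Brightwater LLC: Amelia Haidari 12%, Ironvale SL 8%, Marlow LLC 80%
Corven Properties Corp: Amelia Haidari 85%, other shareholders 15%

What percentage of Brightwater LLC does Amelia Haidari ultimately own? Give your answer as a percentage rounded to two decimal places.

Amelia reaches Brightwater along 2 paths.
Direct stake: 12% = 12%.
Via Ironvale: 79% × 8% = 6.32%.
Total: 12% + 6.32% = 18.32%.

18.32%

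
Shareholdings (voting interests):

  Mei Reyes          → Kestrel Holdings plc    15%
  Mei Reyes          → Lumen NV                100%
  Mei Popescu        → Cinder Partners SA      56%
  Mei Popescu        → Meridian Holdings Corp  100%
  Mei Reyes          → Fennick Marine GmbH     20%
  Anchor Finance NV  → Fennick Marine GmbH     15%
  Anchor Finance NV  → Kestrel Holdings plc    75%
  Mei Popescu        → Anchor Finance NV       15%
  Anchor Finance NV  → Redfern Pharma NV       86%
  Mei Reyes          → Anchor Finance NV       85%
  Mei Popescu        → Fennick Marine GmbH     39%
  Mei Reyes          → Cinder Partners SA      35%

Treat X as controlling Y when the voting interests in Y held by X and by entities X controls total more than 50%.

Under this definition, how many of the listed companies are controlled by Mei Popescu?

Mei Popescu holds 100% of Meridian, so Mei Popescu controls Meridian.
Mei Popescu holds 56% of Cinder, so Mei Popescu controls Cinder.
No other company's threshold is met.
Mei Popescu controls 2 companies.

2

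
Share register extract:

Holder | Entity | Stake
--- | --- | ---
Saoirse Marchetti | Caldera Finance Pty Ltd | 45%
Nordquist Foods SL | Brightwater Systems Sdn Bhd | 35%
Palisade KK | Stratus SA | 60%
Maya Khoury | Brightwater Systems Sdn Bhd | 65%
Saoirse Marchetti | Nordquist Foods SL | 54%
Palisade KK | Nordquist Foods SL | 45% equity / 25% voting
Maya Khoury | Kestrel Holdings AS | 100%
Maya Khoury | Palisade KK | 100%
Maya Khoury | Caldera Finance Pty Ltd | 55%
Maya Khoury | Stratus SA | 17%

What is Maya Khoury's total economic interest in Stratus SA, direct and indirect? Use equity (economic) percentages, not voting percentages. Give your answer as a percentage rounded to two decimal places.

Maya reaches Stratus along 2 paths.
Direct stake: 17% = 17%.
Via Palisade: 100% × 60% = 60%.
Total: 17% + 60% = 77%.
Rounded: 77.00%.

77.00%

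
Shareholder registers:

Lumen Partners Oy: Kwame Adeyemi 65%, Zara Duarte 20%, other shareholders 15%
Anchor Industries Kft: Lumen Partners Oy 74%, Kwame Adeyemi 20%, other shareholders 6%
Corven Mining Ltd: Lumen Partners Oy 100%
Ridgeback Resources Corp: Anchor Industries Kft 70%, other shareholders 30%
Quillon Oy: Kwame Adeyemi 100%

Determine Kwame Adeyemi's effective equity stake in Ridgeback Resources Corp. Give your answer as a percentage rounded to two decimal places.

Kwame reaches Ridgeback along 2 paths.
Via Lumen → Anchor: 65% × 74% × 70% = 33.67%.
Via Anchor: 20% × 70% = 14%.
Total: 33.67% + 14% = 47.67%.

47.67%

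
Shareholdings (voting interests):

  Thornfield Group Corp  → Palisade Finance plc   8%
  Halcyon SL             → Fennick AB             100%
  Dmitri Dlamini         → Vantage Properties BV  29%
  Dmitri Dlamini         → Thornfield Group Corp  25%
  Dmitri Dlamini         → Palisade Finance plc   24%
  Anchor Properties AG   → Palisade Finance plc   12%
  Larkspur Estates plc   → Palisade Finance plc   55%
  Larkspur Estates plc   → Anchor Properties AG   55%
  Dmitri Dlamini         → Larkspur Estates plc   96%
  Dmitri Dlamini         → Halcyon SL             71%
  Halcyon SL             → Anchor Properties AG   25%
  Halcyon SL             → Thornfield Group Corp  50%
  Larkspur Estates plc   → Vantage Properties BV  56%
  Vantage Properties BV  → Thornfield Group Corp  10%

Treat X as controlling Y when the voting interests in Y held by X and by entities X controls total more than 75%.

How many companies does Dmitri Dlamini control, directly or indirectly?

Dmitri holds 96% of Larkspur, so Dmitri controls Larkspur.
Larkspur and Dmitri together hold 56% + 29% = 85% of Vantage, so Dmitri controls Vantage.
Larkspur and Dmitri together hold 55% + 24% = 79% of Palisade, so Dmitri controls Palisade.
No other company's threshold is met.
Dmitri controls 3 companies.

3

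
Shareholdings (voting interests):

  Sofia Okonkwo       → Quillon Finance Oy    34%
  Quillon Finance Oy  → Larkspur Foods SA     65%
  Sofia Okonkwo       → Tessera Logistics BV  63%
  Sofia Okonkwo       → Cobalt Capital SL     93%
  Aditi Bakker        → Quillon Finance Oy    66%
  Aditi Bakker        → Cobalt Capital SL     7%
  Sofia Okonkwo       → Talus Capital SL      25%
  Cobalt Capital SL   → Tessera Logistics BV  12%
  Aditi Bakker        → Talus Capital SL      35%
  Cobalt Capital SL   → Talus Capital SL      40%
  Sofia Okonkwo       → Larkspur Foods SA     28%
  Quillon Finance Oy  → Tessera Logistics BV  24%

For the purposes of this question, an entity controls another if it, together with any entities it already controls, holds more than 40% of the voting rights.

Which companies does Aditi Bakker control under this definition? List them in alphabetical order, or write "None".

Aditi holds 66% of Quillon, so Aditi controls Quillon.
Quillon holds 65% of Larkspur, so Aditi controls Larkspur.
No other company's threshold is met.

Larkspur Foods SA, Quillon Finance Oy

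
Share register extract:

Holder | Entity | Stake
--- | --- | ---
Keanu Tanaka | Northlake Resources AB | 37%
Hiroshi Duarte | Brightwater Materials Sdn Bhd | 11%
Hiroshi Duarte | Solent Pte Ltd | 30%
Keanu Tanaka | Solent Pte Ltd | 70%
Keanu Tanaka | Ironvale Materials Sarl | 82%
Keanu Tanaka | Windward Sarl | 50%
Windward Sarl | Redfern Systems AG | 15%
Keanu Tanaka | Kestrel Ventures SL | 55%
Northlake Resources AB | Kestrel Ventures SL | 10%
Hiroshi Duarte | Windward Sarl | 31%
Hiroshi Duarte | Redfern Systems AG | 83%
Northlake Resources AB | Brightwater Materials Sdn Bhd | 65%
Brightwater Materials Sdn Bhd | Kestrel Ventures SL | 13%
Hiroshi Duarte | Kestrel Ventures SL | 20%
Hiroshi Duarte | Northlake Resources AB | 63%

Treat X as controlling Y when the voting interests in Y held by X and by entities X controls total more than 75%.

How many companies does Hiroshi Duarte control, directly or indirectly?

Hiroshi holds 83% of Redfern, so Hiroshi controls Redfern.
No other company's threshold is met.
Hiroshi controls 1 company.

1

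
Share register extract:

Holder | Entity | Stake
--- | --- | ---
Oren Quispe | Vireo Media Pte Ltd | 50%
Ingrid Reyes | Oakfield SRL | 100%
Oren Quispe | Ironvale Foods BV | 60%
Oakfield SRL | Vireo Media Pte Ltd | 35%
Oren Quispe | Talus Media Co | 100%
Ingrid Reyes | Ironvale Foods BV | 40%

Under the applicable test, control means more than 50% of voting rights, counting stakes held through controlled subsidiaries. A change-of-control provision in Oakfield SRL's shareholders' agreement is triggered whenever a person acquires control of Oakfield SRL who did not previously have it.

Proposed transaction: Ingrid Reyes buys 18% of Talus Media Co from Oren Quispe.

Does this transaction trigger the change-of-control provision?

No

The purchase adds only to Ingrid's holdings (Oren's stake shrinks), so Ingrid is the only person who could newly come to control Oakfield.
Ingrid holds 100% of Oakfield, so Ingrid controls Oakfield.
So Ingrid already controls Oakfield before the transaction.
After the purchase, Ingrid holds 18% of Talus directly, and Oren's stake falls to 82%.
Ingrid controlled Oakfield already, so this is not a new person acquiring control; every other person's position is unchanged or reduced.
No new person acquires control, so the clause is not triggered.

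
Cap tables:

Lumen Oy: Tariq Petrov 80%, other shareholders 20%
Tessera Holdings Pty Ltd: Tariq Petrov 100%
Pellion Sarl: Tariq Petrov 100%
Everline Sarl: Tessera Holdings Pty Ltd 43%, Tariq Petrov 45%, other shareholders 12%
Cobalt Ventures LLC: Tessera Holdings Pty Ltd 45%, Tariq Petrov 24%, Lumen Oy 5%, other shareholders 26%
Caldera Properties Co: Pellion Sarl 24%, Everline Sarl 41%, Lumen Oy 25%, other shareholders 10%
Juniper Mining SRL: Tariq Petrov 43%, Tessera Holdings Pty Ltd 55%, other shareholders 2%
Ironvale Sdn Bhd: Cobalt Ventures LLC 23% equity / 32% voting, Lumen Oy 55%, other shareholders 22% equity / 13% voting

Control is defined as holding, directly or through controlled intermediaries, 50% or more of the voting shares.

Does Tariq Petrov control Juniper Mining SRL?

Yes

Tariq holds 100% of Tessera, so Tariq controls Tessera.
Tariq and Tessera together hold 43% + 55% = 98% of Juniper, so Tariq controls Juniper.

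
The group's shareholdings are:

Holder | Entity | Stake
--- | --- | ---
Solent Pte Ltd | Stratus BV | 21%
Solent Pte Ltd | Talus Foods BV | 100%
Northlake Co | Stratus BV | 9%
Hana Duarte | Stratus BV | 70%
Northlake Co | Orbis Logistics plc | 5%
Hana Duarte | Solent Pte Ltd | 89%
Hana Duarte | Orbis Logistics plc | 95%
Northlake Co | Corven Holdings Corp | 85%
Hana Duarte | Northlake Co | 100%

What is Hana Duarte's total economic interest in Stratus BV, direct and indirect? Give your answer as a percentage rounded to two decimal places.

Hana reaches Stratus along 3 paths.
Direct stake: 70% = 70%.
Via Northlake: 100% × 9% = 9%.
Via Solent: 89% × 21% = 18.69%.
Total: 70% + 9% + 18.69% = 97.69%.

97.69%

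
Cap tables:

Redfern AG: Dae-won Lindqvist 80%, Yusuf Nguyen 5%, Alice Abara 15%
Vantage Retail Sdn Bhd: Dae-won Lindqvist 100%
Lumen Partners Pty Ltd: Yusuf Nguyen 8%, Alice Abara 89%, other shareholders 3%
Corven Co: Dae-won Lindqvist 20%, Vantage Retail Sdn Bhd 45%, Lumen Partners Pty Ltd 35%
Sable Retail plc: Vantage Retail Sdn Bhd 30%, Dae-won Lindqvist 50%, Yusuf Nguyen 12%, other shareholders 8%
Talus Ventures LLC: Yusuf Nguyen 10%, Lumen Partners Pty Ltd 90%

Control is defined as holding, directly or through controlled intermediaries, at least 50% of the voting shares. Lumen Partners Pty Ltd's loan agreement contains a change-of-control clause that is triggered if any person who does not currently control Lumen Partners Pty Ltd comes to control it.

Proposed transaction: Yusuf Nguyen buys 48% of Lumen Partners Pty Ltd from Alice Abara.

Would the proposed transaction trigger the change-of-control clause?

Yes

The purchase adds only to Yusuf's holdings (Alice's stake shrinks), so Yusuf is the only person who could newly come to control Lumen.
Yusuf's largest direct stake is 12% in Sable, which does not meet the threshold, so Yusuf controls no company.
In Lumen, Yusuf's side holds only 8%, not ≥ 50%.
So before the transaction, Yusuf does not control Lumen.
After the purchase, Yusuf's direct stake in Lumen rises to 8% + 48% = 56%, and Alice's stake falls to 41%.
Yusuf holds 56% of Lumen, so Yusuf controls Lumen.
Yusuf did not control Lumen before and does after, so the clause is triggered.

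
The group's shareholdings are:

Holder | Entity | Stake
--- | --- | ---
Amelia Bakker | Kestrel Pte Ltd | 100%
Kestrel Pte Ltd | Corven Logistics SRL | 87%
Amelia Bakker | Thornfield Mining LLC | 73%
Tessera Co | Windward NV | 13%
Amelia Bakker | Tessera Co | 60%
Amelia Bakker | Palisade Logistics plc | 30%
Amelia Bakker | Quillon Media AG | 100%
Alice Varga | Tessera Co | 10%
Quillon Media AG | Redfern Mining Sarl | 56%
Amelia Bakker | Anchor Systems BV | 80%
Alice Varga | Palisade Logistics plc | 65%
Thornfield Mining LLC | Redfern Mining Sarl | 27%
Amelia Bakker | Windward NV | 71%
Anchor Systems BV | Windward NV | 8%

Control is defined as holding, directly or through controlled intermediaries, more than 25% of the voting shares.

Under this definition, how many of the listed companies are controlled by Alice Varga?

Alice holds 65% of Palisade, so Alice controls Palisade.
No other company's threshold is met.
Alice controls 1 company.

1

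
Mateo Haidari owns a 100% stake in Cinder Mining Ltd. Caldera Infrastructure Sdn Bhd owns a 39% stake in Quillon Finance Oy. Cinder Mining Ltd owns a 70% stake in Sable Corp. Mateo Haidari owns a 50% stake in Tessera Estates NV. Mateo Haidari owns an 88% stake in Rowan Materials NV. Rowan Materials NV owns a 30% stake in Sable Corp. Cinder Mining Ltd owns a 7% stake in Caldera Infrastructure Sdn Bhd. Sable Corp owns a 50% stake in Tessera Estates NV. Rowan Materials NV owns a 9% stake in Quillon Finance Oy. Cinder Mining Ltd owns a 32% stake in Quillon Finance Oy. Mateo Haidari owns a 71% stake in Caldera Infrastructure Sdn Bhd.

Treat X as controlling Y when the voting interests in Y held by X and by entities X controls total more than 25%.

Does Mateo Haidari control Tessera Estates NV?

Mateo holds 100% of Cinder, so Mateo controls Cinder.
Mateo holds 88% of Rowan, so Mateo controls Rowan.
Cinder and Rowan together hold 70% + 30% = 100% of Sable, so Mateo controls Sable.
Mateo and Sable together hold 50% + 50% = 100% of Tessera, so Mateo controls Tessera.

Yes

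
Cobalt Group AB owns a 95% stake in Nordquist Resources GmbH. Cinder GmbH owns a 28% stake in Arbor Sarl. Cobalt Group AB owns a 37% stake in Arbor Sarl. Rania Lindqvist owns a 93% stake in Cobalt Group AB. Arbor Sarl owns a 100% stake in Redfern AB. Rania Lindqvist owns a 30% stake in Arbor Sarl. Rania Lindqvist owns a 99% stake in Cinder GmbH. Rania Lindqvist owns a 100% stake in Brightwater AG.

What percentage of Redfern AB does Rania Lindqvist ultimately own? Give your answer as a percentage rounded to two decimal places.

Rania reaches Redfern along 3 paths.
Via Cobalt → Arbor: 93% × 37% × 100% = 34.41%.
Via Cinder → Arbor: 99% × 28% × 100% = 27.72%.
Via Arbor: 30% × 100% = 30%.
Total: 34.41% + 27.72% + 30% = 92.13%.

92.13%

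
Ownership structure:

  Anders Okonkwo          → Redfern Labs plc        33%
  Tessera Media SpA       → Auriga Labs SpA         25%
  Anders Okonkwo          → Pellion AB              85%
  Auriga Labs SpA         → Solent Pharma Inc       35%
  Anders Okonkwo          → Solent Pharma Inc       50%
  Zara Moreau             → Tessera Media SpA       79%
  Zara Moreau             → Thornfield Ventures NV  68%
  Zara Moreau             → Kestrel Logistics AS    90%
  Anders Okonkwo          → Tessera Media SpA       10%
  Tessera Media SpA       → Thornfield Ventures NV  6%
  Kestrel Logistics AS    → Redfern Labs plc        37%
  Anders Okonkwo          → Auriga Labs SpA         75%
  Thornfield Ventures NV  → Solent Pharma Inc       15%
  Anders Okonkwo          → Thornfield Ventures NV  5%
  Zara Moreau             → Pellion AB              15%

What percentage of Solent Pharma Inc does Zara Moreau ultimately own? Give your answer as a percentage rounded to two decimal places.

Zara reaches Solent along 3 paths.
Via Tessera → Auriga: 79% × 25% × 35% = 6.9125%.
Via Tessera → Thornfield: 79% × 6% × 15% = 0.711%.
Via Thornfield: 68% × 15% = 10.2%.
Total: 6.9125% + 0.711% + 10.2% = 17.8235%.
Rounded: 17.82%.

17.82%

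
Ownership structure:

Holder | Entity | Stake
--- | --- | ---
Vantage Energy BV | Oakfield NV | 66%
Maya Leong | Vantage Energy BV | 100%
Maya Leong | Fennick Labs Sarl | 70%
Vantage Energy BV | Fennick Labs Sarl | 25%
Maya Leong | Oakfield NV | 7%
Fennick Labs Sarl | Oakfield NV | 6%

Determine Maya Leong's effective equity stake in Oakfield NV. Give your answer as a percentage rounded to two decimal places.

78.70%

Maya reaches Oakfield along 4 paths.
Via Vantage: 100% × 66% = 66%.
Direct stake: 7% = 7%.
Via Fennick: 70% × 6% = 4.2%.
Via Vantage → Fennick: 100% × 25% × 6% = 1.5%.
Total: 66% + 7% + 4.2% + 1.5% = 78.7%.
Rounded: 78.70%.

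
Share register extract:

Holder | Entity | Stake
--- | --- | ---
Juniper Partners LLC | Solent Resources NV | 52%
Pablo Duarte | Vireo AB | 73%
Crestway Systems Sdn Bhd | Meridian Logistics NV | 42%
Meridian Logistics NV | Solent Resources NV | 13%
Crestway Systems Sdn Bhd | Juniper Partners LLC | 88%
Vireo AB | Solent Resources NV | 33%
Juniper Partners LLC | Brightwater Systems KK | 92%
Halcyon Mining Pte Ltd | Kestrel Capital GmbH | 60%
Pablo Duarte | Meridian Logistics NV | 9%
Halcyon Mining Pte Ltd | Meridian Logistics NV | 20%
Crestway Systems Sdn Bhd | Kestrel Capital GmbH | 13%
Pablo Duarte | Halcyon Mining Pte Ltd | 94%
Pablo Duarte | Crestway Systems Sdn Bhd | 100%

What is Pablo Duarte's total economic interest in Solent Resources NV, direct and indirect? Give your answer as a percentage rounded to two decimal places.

Pablo reaches Solent along 5 paths.
Via Crestway → Juniper: 100% × 88% × 52% = 45.76%.
Via Vireo: 73% × 33% = 24.09%.
Via Crestway → Meridian: 100% × 42% × 13% = 5.46%.
Via Halcyon → Meridian: 94% × 20% × 13% = 2.444%.
Via Meridian: 9% × 13% = 1.17%.
Total: 45.76% + 24.09% + 5.46% + 2.444% + 1.17% = 78.924%.
Rounded: 78.92%.

78.92%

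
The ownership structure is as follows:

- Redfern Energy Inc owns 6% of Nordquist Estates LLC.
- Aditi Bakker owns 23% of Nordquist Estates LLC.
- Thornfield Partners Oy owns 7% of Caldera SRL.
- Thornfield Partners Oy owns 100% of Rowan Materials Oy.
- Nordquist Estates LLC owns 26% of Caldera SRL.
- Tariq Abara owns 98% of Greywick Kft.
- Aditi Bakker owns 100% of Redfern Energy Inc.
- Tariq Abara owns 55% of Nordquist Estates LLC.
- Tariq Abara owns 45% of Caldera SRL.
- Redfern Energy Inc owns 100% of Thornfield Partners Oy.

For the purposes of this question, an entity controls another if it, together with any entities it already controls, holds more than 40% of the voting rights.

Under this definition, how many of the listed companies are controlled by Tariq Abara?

3

Tariq holds 55% of Nordquist, so Tariq controls Nordquist.
Tariq holds 98% of Greywick, so Tariq controls Greywick.
Nordquist and Tariq together hold 26% + 45% = 71% of Caldera, so Tariq controls Caldera.
No other company's threshold is met.
Tariq controls 3 companies.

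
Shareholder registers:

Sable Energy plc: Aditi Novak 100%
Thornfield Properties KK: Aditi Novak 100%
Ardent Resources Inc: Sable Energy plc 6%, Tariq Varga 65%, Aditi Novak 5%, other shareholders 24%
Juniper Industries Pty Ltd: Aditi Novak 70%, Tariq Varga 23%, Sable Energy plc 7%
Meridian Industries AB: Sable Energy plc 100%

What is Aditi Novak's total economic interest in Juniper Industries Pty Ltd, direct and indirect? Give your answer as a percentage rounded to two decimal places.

77.00%

Aditi reaches Juniper along 2 paths.
Direct stake: 70% = 70%.
Via Sable: 100% × 7% = 7%.
Total: 70% + 7% = 77%.
Rounded: 77.00%.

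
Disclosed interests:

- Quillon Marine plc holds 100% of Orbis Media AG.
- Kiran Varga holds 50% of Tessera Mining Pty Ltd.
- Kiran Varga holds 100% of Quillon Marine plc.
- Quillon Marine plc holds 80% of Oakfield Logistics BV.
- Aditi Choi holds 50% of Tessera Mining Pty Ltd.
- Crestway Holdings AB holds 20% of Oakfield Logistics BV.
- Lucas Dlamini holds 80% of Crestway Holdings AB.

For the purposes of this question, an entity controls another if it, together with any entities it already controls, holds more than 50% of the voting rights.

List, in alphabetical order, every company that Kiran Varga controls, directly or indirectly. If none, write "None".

Kiran holds 100% of Quillon, so Kiran controls Quillon.
Quillon holds 80% of Oakfield, so Kiran controls Oakfield.
Quillon holds 100% of Orbis, so Kiran controls Orbis.
No other company's threshold is met.

Oakfield Logistics BV, Orbis Media AG, Quillon Marine plc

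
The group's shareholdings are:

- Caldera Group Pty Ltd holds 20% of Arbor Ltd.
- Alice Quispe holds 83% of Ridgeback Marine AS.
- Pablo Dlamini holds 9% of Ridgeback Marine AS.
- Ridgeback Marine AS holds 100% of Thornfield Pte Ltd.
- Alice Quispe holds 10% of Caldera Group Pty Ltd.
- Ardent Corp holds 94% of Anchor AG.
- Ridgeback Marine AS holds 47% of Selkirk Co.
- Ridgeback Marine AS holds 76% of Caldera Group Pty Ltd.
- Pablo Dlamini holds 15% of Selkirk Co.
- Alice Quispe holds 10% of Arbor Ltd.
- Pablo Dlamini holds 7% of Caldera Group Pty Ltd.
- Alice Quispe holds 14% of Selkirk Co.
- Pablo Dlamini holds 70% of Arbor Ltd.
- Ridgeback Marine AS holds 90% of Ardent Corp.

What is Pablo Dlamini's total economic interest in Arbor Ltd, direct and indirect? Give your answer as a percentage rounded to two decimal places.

Pablo reaches Arbor along 3 paths.
Via Caldera: 7% × 20% = 1.4%.
Via Ridgeback → Caldera: 9% × 76% × 20% = 1.368%.
Direct stake: 70% = 70%.
Total: 1.4% + 1.368% + 70% = 72.768%.
Rounded: 72.77%.

72.77%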